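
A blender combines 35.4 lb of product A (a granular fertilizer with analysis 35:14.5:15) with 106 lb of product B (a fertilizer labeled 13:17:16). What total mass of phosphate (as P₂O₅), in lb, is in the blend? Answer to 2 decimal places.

P₂O₅ mass = 14.5%×35.4 + 17%×106 = 23.153 lb.

23.15 lb P₂O₅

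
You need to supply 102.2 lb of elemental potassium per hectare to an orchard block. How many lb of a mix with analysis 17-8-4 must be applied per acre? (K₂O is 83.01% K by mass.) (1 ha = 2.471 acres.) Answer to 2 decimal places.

1245.63 lb of product per acre

As K₂O: 102.2 / 0.8301 = 123.118 lb per hectare.
Product per hectare = 123.118 / 4% = 3077.94 lb.
Convert to per acre: 3077.94 × 0.404694 = 1245.626 lb.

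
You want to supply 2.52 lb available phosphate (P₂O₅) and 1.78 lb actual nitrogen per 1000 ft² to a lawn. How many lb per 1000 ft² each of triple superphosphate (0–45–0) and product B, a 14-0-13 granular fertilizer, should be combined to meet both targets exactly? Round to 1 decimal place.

5.6 lb triple superphosphate, 12.7 lb product B

Let a = lb of triple superphosphate, b = lb of product B (per 1000 ft²).
P₂O₅: 0.45·a + 0·b = 2.52
N: 0·a + 0.14·b = 1.78
Solving simultaneously: a = 5.6, b = 12.7143.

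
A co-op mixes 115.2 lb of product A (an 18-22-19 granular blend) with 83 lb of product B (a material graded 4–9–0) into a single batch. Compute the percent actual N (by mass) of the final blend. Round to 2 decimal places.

Total mass = 115.2 + 83 = 198.2 lb.
N mass = 18%×115.2 + 4%×83 = 24.056 lb.
% N = 24.056 / 198.2 = 12.1372%.

12.14% N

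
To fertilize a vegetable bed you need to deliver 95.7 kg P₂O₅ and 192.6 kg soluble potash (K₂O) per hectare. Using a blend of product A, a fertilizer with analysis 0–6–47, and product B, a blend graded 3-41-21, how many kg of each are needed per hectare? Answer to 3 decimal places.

326.868 kg product A, 185.580 kg product B

Let a = kg of product A, b = kg of product B (per hectare).
P₂O₅: 0.06·a + 0.41·b = 95.7
K₂O: 0.47·a + 0.21·b = 192.6
Eliminate b: (row1) − 0.41/0.21·(row2) → -0.857619·a = -280.329, so a = 326.8684.
Then b = (192.6 − 0.47·326.8684) / 0.21 = 185.5802.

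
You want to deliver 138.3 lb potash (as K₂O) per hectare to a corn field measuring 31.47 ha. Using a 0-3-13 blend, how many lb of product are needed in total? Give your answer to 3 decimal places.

33479.238 lb

Product per hectare = 138.3 / 13% = 1063.85 lb.
Total product = 1063.85 × 31.47 = 33479.23846 lb.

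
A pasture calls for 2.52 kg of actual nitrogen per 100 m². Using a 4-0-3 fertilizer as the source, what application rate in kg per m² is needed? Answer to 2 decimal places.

Product per 100 m² = 2.52 / 4% = 63 kg.
Convert to per m²: 63 × 0.01 = 0.63 kg.

0.63 kg of product per sq m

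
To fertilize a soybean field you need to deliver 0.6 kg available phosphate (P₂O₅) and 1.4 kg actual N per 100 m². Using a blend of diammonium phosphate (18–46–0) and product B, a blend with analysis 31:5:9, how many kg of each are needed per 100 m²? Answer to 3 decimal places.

0.868 kg diammonium phosphate, 4.012 kg product B

Per-100 m² balance (a = diammonium phosphate, b = product B):
P₂O₅: 0.46·a + 0.05·b = 0.6
N: 0.18·a + 0.31·b = 1.4
Eliminate b: (row1) − 0.05/0.31·(row2) → 0.430968·a = 0.374194, so a = 0.868263.
Then b = (1.4 − 0.18·0.868263) / 0.31 = 4.01198.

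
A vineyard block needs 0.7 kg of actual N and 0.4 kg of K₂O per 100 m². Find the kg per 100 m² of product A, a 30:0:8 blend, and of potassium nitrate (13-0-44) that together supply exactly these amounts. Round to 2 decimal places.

2.11 kg product A, 0.53 kg potassium nitrate

With a, b = kg per 100 m² of product A and potassium nitrate:
N: 0.3·a + 0.13·b = 0.7
K₂O: 0.08·a + 0.44·b = 0.4
From row1: a = (0.7 − 0.13·b) / 0.3.
Into row2: 0.08·(0.7 − 0.13·b)/0.3 + 0.44·b = 0.4 → b = 0.526316, a = 2.10526.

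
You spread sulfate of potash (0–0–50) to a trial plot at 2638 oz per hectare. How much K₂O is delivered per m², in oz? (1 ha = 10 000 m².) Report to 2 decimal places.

K₂O per hectare = 2638 × 50% = 1319 oz.
Convert to per m²: 1319 × 0.0001 = 0.1319 oz.

0.13 oz K₂O per sq m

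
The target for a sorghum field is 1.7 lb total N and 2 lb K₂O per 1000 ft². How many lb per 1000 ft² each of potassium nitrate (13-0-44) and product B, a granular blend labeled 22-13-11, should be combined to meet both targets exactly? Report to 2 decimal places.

Let a = lb of potassium nitrate, b = lb of product B (per 1000 ft²).
N: 0.13·a + 0.22·b = 1.7
K₂O: 0.44·a + 0.11·b = 2
Solving simultaneously: a = 3.06667, b = 5.91515.

3.07 lb potassium nitrate, 5.92 lb product B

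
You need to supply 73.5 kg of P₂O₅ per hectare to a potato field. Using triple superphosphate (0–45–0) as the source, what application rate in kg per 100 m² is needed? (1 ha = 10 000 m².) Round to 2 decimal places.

Product per hectare = 73.5 / 45% = 163.333 kg.
Convert to per 100 m²: 163.333 × 0.01 = 1.63333 kg.

1.63 kg of product per hundred sq m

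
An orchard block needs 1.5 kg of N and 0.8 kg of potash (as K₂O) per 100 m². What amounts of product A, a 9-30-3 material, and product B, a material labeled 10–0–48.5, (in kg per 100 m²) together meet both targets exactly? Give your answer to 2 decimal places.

Let a = kg of product A, b = kg of product B (per 100 m²).
N: 0.09·a + 0.1·b = 1.5
K₂O: 0.03·a + 0.485·b = 0.8
Solving simultaneously: a = 15.9287, b = 0.664207.

15.93 kg product A, 0.66 kg product B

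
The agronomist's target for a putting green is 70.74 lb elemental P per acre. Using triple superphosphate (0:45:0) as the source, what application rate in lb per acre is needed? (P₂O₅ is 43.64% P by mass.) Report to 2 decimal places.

As P₂O₅: 70.74 / 0.4364 = 162.099 lb per acre.
Product per acre = 162.099 / 45% = 360.21998 lb.

360.22 lb of product per acre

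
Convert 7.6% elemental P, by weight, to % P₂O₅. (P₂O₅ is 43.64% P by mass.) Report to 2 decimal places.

17.42% P₂O₅

%P₂O₅ = 7.6 / 0.4364 = 17.4152%.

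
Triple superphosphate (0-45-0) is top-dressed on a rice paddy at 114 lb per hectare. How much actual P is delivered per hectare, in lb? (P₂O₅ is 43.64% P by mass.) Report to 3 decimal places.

22.387 lb P per hectare

P₂O₅ per hectare = 114 × 45% = 51.3 lb.
Elemental P = 51.3 × 0.4364 = 22.3873 lb per hectare.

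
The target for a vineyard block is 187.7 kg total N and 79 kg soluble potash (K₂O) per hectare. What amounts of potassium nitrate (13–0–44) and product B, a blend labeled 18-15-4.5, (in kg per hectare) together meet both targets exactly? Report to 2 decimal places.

78.71 kg potassium nitrate, 985.93 kg product B

Per-hectare balance (a = potassium nitrate, b = product B):
N: 0.13·a + 0.18·b = 187.7
K₂O: 0.44·a + 0.045·b = 79
Solving simultaneously: a = 78.7117, b = 985.9305.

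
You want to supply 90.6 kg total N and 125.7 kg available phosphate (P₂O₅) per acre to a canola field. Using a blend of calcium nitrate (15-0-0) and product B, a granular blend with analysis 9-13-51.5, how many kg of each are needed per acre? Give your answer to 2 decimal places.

23.85 kg calcium nitrate, 966.92 kg product B

Per-acre balance (a = calcium nitrate, b = product B):
N: 0.15·a + 0.09·b = 90.6
P₂O₅: 0·a + 0.13·b = 125.7
Solving simultaneously: a = 23.8462, b = 966.923.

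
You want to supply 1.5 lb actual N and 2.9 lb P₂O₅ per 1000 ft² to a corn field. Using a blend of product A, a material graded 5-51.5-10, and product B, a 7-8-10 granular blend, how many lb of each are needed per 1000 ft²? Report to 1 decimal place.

2.6 lb product A, 19.6 lb product B

With a, b = lb per 1000 ft² of product A and product B:
N: 0.05·a + 0.07·b = 1.5
P₂O₅: 0.515·a + 0.08·b = 2.9
From row1: a = (1.5 − 0.07·b) / 0.05.
Into row2: 0.515·(1.5 − 0.07·b)/0.05 + 0.08·b = 2.9 → b = 19.5788, a = 2.5897.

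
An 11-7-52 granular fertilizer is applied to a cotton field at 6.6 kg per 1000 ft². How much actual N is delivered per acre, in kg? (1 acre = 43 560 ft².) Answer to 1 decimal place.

31.6 kg N per acre

nitrogen per 1000 ft² = 6.6 × 11% = 0.726 kg.
Convert to per acre: 0.726 × 43.56 = 31.6246 kg.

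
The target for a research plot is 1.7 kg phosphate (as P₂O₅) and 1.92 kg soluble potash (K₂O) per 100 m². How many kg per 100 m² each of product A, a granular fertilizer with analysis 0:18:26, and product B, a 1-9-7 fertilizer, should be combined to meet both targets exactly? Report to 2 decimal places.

Per-100 m² balance (a = product A, b = product B):
P₂O₅: 0.18·a + 0.09·b = 1.7
K₂O: 0.26·a + 0.07·b = 1.92
Solving simultaneously: a = 4.98148, b = 8.92593.

4.98 kg product A, 8.93 kg product B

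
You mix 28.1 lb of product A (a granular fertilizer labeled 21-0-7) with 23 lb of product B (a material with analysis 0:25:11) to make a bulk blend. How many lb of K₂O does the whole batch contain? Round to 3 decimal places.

K₂O mass = 7%×28.1 + 11%×23 = 4.497 lb.

4.497 lb K₂O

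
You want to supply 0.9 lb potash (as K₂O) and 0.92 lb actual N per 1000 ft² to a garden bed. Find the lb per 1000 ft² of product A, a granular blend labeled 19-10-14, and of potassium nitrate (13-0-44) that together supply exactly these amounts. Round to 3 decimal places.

With a, b = lb per 1000 ft² of product A and potassium nitrate:
K₂O: 0.14·a + 0.44·b = 0.9
N: 0.19·a + 0.13·b = 0.92
Solving simultaneously: a = 4.40061, b = 0.64526.

4.401 lb product A, 0.645 lb potassium nitrate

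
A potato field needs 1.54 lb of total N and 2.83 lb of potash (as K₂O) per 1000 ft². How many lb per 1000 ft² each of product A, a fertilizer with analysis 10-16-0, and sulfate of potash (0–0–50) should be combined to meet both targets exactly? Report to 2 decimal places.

Per-1000 ft² balance (a = product A, b = sulfate of potash):
N: 0.1·a + 0·b = 1.54
K₂O: 0·a + 0.5·b = 2.83
Solving simultaneously: a = 15.4, b = 5.66.

15.40 lb product A, 5.66 lb sulfate of potash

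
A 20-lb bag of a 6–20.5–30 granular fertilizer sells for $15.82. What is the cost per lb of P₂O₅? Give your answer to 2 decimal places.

P₂O₅ in bag = 20 × 20.5% = 4.1 lb.
Cost per lb P₂O₅ = $15.82 / 4.1 = $3.8585.

$3.86 per lb P₂O₅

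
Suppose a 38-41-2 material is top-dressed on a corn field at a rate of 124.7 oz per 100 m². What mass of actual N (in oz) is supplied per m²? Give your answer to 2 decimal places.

nitrogen per 100 m² = 124.7 × 38% = 47.386 oz.
Convert to per m²: 47.386 × 0.01 = 0.47386 oz.

0.47 oz N per sq m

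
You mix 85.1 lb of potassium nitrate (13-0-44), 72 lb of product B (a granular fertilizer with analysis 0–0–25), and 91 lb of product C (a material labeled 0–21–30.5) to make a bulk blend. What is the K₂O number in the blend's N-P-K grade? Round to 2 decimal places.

33.53% K₂O

Total mass = 85.1 + 72 + 91 = 248.1 lb.
K₂O mass = 44%×85.1 + 25%×72 + 30.5%×91 = 83.199 lb.
% K₂O = 83.199 / 248.1 = 33.5345%.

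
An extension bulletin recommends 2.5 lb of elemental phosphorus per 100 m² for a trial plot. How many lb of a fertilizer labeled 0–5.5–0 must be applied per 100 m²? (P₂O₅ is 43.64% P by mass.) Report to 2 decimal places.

104.16 lb of product per hundred sq m

As P₂O₅: 2.5 / 0.4364 = 5.72869 lb per 100 m².
Product per 100 m² = 5.72869 / 5.5% = 104.158 lb.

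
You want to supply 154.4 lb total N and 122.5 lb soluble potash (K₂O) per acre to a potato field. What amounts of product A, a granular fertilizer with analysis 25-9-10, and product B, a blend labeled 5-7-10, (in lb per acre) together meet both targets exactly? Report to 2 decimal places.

465.75 lb product A, 759.25 lb product B

Per-acre balance (a = product A, b = product B):
N: 0.25·a + 0.05·b = 154.4
K₂O: 0.1·a + 0.1·b = 122.5
Eliminate a: (row1) − 0.25/0.1·(row2) → -0.2·b = -151.85, so b = 759.25.
Back-substitute: a = (154.4 − 0.05·759.25) / 0.25 = 465.75.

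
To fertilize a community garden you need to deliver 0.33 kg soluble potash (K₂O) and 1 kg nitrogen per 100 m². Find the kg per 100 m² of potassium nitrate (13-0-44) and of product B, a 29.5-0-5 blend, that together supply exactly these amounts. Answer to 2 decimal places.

With a, b = kg per 100 m² of potassium nitrate and product B:
K₂O: 0.44·a + 0.05·b = 0.33
N: 0.13·a + 0.295·b = 1
From row1: a = (0.33 − 0.05·b) / 0.44.
Into row2: 0.13·(0.33 − 0.05·b)/0.44 + 0.295·b = 1 → b = 3.2206, a = 0.384023.

0.38 kg potassium nitrate, 3.22 kg product B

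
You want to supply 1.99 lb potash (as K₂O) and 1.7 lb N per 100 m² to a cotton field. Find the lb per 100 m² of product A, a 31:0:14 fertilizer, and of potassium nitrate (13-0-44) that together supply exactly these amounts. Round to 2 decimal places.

With a, b = lb per 100 m² of product A and potassium nitrate:
K₂O: 0.14·a + 0.44·b = 1.99
N: 0.31·a + 0.13·b = 1.7
Solving simultaneously: a = 4.13959, b = 3.20558.

4.14 lb product A, 3.21 lb potassium nitrate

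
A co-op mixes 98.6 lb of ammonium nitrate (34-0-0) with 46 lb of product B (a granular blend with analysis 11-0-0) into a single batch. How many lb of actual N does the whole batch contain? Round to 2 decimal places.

38.58 lb N

N mass = 34%×98.6 + 11%×46 = 38.584 lb.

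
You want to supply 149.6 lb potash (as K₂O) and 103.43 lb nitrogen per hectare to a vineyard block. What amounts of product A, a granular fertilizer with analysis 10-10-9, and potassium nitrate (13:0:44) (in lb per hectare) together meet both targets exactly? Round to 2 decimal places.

Let a = lb of product A, b = lb of potassium nitrate (per hectare).
K₂O: 0.09·a + 0.44·b = 149.6
N: 0.1·a + 0.13·b = 103.43
Eliminate a: (row1) − 0.09/0.1·(row2) → 0.323·b = 56.513, so b = 174.963.
Back-substitute: a = (149.6 − 0.44·174.963) / 0.09 = 806.848.

806.85 lb product A, 174.96 lb potassium nitrate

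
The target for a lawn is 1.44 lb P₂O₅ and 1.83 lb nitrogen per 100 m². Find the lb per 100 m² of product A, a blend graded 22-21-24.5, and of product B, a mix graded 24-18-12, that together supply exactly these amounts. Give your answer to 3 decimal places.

1.500 lb product A, 6.250 lb product B

Let a = lb of product A, b = lb of product B (per 100 m²).
P₂O₅: 0.21·a + 0.18·b = 1.44
N: 0.22·a + 0.24·b = 1.83
From row1: a = (1.44 − 0.18·b) / 0.21.
Into row2: 0.22·(1.44 − 0.18·b)/0.21 + 0.24·b = 1.83 → b = 6.25, a = 1.5.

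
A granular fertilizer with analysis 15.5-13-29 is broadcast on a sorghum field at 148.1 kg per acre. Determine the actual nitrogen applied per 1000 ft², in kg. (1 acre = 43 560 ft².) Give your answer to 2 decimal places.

0.53 kg N per thousand sq ft

nitrogen per acre = 148.1 × 15.5% = 22.9555 kg.
Convert to per 1000 ft²: 22.9555 × 0.0229568 = 0.526986 kg.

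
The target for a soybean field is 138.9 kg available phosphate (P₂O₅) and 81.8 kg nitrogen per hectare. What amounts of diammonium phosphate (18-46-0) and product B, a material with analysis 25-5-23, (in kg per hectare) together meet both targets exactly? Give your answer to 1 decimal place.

With a, b = kg per hectare of diammonium phosphate and product B:
P₂O₅: 0.46·a + 0.05·b = 138.9
N: 0.18·a + 0.25·b = 81.8
Solving simultaneously: a = 289.009, b = 119.113.

289.0 kg diammonium phosphate, 119.1 kg product B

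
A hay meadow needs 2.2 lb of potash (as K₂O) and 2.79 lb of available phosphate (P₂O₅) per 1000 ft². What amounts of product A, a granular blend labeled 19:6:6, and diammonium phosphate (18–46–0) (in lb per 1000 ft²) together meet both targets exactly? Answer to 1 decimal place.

36.7 lb product A, 1.3 lb diammonium phosphate

With a, b = lb per 1000 ft² of product A and diammonium phosphate:
K₂O: 0.06·a + 0·b = 2.2
P₂O₅: 0.06·a + 0.46·b = 2.79
Eliminate a: (row1) − 0.06/0.06·(row2) → -0.46·b = -0.59, so b = 1.28261.
Back-substitute: a = (2.2 − 0·1.28261) / 0.06 = 36.6667.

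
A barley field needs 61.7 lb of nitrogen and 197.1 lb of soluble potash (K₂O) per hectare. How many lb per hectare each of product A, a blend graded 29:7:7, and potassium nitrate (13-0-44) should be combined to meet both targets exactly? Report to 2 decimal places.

12.87 lb product A, 445.91 lb potassium nitrate

Per-hectare balance (a = product A, b = potassium nitrate):
N: 0.29·a + 0.13·b = 61.7
K₂O: 0.07·a + 0.44·b = 197.1
Eliminate b: (row1) − 0.13/0.44·(row2) → 0.269318·a = 3.46591, so a = 12.8692.
Then b = (197.1 − 0.07·12.8692) / 0.44 = 445.907.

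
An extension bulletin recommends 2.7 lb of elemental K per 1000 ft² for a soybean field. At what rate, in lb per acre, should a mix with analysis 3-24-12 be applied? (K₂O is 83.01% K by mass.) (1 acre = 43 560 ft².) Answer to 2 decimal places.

As K₂O: 2.7 / 0.8301 = 3.25262 lb per 1000 ft².
Product per 1000 ft² = 3.25262 / 12% = 27.1052 lb.
Convert to per acre: 27.1052 × 43.56 = 1180.701 lb.

1180.70 lb of product per acre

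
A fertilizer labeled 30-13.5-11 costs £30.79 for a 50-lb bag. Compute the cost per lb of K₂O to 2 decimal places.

K₂O in bag = 50 × 11% = 5.5 lb.
Cost per lb K₂O = £30.79 / 5.5 = £5.5982.

£5.60 per lb K₂O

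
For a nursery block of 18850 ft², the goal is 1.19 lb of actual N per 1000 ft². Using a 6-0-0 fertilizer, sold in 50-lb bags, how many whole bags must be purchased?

8 bags

Product per 1000 ft² = 1.19 / 6% = 19.8333 lb.
Total product = 19.8333 × 18850 / 1000 = 373.858 lb.
Bags = ⌈373.858 / 50⌉ = 8.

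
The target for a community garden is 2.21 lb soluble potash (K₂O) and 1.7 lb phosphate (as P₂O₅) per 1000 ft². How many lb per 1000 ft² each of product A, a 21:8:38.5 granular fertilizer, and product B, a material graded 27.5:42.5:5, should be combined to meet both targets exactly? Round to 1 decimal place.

Let a = lb of product A, b = lb of product B (per 1000 ft²).
K₂O: 0.385·a + 0.05·b = 2.21
P₂O₅: 0.08·a + 0.425·b = 1.7
Eliminate a: (row1) − 0.385/0.08·(row2) → -1.99531·b = -5.97125, so b = 2.99264.
Back-substitute: a = (2.21 − 0.05·2.99264) / 0.385 = 5.35161.

5.4 lb product A, 3.0 lb product B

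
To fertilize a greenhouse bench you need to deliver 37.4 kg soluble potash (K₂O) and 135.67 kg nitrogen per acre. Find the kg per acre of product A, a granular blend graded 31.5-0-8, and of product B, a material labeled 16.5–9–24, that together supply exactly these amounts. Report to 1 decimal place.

With a, b = kg per acre of product A and product B:
K₂O: 0.08·a + 0.24·b = 37.4
N: 0.315·a + 0.165·b = 135.67
Eliminate a: (row1) − 0.08/0.315·(row2) → 0.198095·b = 2.94413, so b = 14.8622.
Back-substitute: a = (37.4 − 0.24·14.8622) / 0.08 = 422.913.

422.9 kg product A, 14.9 kg product B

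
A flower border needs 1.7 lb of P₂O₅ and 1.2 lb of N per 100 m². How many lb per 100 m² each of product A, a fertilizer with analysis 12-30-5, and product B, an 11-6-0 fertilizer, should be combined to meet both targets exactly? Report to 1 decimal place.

4.5 lb product A, 6.0 lb product B

With a, b = lb per 100 m² of product A and product B:
P₂O₅: 0.3·a + 0.06·b = 1.7
N: 0.12·a + 0.11·b = 1.2
Eliminate b: (row1) − 0.06/0.11·(row2) → 0.234545·a = 1.04545, so a = 4.45736.
Then b = (1.2 − 0.12·4.45736) / 0.11 = 6.04651.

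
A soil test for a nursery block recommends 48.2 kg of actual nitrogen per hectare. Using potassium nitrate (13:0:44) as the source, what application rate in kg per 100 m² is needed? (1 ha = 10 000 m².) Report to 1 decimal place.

3.7 kg of product per hundred sq m

Product per hectare = 48.2 / 13% = 370.769 kg.
Convert to per 100 m²: 370.769 × 0.01 = 3.70769 kg.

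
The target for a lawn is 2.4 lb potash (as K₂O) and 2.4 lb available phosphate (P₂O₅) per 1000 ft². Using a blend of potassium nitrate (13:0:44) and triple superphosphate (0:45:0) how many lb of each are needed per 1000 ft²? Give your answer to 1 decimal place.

With a, b = lb per 1000 ft² of potassium nitrate and triple superphosphate:
K₂O: 0.44·a + 0·b = 2.4
P₂O₅: 0·a + 0.45·b = 2.4
Solving simultaneously: a = 5.45455, b = 5.33333.

5.5 lb potassium nitrate, 5.3 lb triple superphosphate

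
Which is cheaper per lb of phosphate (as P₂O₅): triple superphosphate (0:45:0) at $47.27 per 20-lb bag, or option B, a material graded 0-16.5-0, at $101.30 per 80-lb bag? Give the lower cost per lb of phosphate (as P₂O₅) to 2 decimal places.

triple superphosphate: P₂O₅ per bag = 20 × 45% = 9 lb; cost = 47.27 / 9 = $5.2522/lb P₂O₅.
option B: P₂O₅ per bag = 80 × 16.5% = 13.2 lb; cost = 101.30 / 13.2 = $7.6742/lb P₂O₅.
triple superphosphate is cheaper.

$5.25 per lb P₂O₅ (triple superphosphate)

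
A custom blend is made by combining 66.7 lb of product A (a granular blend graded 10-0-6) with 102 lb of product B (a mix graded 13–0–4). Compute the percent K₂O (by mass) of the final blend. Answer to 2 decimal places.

4.79% K₂O

Total mass = 66.7 + 102 = 168.7 lb.
K₂O mass = 6%×66.7 + 4%×102 = 8.082 lb.
% K₂O = 8.082 / 168.7 = 4.79075%.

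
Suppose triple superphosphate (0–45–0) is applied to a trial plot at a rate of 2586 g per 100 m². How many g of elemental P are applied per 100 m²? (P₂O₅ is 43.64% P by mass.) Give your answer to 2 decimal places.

P₂O₅ per 100 m² = 2586 × 45% = 1163.7 g.
Elemental P = 1163.7 × 0.4364 = 507.839 g per 100 m².

507.84 g P per hundred sq m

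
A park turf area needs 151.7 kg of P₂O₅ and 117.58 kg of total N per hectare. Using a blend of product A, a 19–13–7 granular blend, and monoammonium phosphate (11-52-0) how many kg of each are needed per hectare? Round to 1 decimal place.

526.1 kg product A, 160.2 kg monoammonium phosphate

Per-hectare balance (a = product A, b = monoammonium phosphate):
P₂O₅: 0.13·a + 0.52·b = 151.7
N: 0.19·a + 0.11·b = 117.58
Eliminate a: (row1) − 0.13/0.19·(row2) → 0.444737·b = 71.2505, so b = 160.208.
Back-substitute: a = (151.7 − 0.52·160.208) / 0.13 = 526.09.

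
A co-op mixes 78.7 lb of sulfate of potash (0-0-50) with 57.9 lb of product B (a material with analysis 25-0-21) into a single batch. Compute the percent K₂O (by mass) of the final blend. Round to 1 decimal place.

37.7% K₂O

Total mass = 78.7 + 57.9 = 136.6 lb.
K₂O mass = 50%×78.7 + 21%×57.9 = 51.509 lb.
% K₂O = 51.509 / 136.6 = 37.7079%.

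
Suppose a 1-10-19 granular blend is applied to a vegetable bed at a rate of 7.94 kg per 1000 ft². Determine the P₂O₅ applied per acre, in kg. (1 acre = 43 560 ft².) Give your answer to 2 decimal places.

P₂O₅ per 1000 ft² = 7.94 × 10% = 0.794 kg.
Convert to per acre: 0.794 × 43.56 = 34.5866 kg.

34.59 kg P₂O₅ per acre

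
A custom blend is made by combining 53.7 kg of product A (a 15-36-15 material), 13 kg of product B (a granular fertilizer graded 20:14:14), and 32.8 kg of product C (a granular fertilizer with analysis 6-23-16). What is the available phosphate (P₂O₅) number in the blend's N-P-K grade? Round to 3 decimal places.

Total mass = 53.7 + 13 + 32.8 = 99.5 kg.
P₂O₅ mass = 36%×53.7 + 14%×13 + 23%×32.8 = 28.696 kg.
% P₂O₅ = 28.696 / 99.5 = 28.8402%.

28.840% P₂O₅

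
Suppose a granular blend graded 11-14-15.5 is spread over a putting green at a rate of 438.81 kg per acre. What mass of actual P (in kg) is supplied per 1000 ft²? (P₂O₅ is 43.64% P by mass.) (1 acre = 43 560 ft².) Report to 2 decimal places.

0.62 kg P per thousand sq ft

P₂O₅ per acre = 438.81 × 14% = 61.4334 kg.
Elemental P = 61.4334 × 0.4364 = 26.8095 kg per acre.
Convert to per 1000 ft²: 26.8095 × 0.0229568 = 0.615462 kg.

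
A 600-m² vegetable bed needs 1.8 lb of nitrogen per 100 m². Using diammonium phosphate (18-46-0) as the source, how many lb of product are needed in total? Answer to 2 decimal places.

60.00 lb

Product per 100 m² = 1.8 / 18% = 10 lb.
Total product = 10 × 600 / 100 = 60 lb.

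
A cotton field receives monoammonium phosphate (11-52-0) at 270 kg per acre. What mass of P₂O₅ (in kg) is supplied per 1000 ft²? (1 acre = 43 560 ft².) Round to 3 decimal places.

3.223 kg P₂O₅ per thousand sq ft

P₂O₅ per acre = 270 × 52% = 140.4 kg.
Convert to per 1000 ft²: 140.4 × 0.0229568 = 3.22314 kg.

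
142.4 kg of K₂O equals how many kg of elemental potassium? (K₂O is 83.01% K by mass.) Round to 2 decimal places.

K = 142.4 × 0.8301 = 118.206 kg.

118.21 kg K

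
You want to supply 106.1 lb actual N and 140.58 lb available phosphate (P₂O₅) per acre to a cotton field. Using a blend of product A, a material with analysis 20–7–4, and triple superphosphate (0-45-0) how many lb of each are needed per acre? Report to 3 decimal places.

530.500 lb product A, 229.878 lb triple superphosphate

With a, b = lb per acre of product A and triple superphosphate:
N: 0.2·a + 0·b = 106.1
P₂O₅: 0.07·a + 0.45·b = 140.58
From row1: a = (106.1 − 0·b) / 0.2.
Into row2: 0.07·(106.1 − 0·b)/0.2 + 0.45·b = 140.58 → b = 229.8778, a = 530.5.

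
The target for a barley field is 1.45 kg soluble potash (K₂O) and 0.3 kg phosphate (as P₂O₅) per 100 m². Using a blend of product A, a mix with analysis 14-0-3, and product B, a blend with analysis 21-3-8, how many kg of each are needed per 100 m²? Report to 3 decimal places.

Per-100 m² balance (a = product A, b = product B):
K₂O: 0.03·a + 0.08·b = 1.45
P₂O₅: 0·a + 0.03·b = 0.3
Solving simultaneously: a = 21.6667, b = 10.

21.667 kg product A, 10.000 kg product B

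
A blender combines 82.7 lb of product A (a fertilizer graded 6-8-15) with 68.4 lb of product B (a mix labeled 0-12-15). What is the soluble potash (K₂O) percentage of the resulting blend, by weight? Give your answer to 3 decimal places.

Total mass = 82.7 + 68.4 = 151.1 lb.
K₂O mass = 15%×82.7 + 15%×68.4 = 22.665 lb.
% K₂O = 22.665 / 151.1 = 15%.

15.000% K₂O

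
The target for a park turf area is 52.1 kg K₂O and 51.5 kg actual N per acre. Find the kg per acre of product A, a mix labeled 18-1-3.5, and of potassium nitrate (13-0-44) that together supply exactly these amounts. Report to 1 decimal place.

212.8 kg product A, 101.5 kg potassium nitrate

Per-acre balance (a = product A, b = potassium nitrate):
K₂O: 0.035·a + 0.44·b = 52.1
N: 0.18·a + 0.13·b = 51.5
Eliminate a: (row1) − 0.035/0.18·(row2) → 0.414722·b = 42.0861, so b = 101.48.
Back-substitute: a = (52.1 − 0.44·101.48) / 0.035 = 212.82.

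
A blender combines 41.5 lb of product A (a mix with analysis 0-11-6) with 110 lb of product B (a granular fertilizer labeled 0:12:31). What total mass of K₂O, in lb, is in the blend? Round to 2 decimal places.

36.59 lb K₂O

K₂O mass = 6%×41.5 + 31%×110 = 36.59 lb.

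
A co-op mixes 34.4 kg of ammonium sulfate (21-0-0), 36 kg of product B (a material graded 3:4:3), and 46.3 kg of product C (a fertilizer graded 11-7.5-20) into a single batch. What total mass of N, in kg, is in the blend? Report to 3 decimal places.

N mass = 21%×34.4 + 3%×36 + 11%×46.3 = 13.397 kg.

13.397 kg N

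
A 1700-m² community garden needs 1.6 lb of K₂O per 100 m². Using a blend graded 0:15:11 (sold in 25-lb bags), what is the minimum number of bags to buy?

Product per 100 m² = 1.6 / 11% = 14.5455 lb.
Total product = 14.5455 × 1700 / 100 = 247.273 lb.
Bags = ⌈247.273 / 25⌉ = 10.

10 bags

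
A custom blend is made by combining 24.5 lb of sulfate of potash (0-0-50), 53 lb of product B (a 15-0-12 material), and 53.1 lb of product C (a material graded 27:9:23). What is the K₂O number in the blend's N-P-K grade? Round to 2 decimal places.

23.60% K₂O

Total mass = 24.5 + 53 + 53.1 = 130.6 lb.
K₂O mass = 50%×24.5 + 12%×53 + 23%×53.1 = 30.823 lb.
% K₂O = 30.823 / 130.6 = 23.6011%.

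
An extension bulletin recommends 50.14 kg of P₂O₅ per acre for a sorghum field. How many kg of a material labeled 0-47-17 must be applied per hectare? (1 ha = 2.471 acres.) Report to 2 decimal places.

Product per acre = 50.14 / 47% = 106.681 kg.
Convert to per hectare: 106.681 × 2.471 = 263.608 kg.

263.61 kg of product per hectare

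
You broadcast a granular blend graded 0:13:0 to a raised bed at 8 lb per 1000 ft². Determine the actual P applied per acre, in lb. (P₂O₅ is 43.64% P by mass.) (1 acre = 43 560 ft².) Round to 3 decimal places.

19.770 lb P per acre

P₂O₅ per 1000 ft² = 8 × 13% = 1.04 lb.
Elemental P = 1.04 × 0.4364 = 0.453856 lb per 1000 ft².
Convert to per acre: 0.453856 × 43.56 = 19.76997 lb.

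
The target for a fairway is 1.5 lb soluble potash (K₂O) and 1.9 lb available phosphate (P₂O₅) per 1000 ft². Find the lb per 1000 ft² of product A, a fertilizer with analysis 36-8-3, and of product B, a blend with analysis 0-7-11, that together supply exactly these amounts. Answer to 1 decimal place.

15.5 lb product A, 9.4 lb product B

Let a = lb of product A, b = lb of product B (per 1000 ft²).
K₂O: 0.03·a + 0.11·b = 1.5
P₂O₅: 0.08·a + 0.07·b = 1.9
Eliminate b: (row1) − 0.11/0.07·(row2) → -0.0957143·a = -1.48571, so a = 15.5224.
Then b = (1.9 − 0.08·15.5224) / 0.07 = 9.40299.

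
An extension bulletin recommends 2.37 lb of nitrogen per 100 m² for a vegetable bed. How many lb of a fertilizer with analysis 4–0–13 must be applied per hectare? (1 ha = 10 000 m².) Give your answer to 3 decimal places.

Product per 100 m² = 2.37 / 4% = 59.25 lb.
Convert to per hectare: 59.25 × 100 = 5925 lb.

5925.000 lb of product per hectare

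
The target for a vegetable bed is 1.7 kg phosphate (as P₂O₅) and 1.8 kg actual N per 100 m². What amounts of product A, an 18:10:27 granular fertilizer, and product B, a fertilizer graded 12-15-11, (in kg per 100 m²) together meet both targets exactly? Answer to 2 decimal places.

With a, b = kg per 100 m² of product A and product B:
P₂O₅: 0.1·a + 0.15·b = 1.7
N: 0.18·a + 0.12·b = 1.8
From row1: a = (1.7 − 0.15·b) / 0.1.
Into row2: 0.18·(1.7 − 0.15·b)/0.1 + 0.12·b = 1.8 → b = 8.4, a = 4.4.

4.40 kg product A, 8.40 kg product B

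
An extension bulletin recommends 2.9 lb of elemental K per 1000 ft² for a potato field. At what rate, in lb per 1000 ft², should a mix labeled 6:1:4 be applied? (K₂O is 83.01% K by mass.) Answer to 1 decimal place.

As K₂O: 2.9 / 0.8301 = 3.49355 lb per 1000 ft².
Product per 1000 ft² = 3.49355 / 4% = 87.3389 lb.

87.3 lb of product per thousand sq ft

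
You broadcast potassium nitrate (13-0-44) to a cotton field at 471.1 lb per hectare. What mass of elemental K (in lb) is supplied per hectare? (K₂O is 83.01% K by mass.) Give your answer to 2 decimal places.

K₂O per hectare = 471.1 × 44% = 207.284 lb.
Elemental K = 207.284 × 0.8301 = 172.066 lb per hectare.

172.07 lb K per hectare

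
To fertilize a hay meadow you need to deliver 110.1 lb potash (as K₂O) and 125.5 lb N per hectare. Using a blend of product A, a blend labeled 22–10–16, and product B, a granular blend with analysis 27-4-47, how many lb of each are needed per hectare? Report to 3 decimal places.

486.013 lb product A, 68.804 lb product B

Per-hectare balance (a = product A, b = product B):
K₂O: 0.16·a + 0.47·b = 110.1
N: 0.22·a + 0.27·b = 125.5
From row1: a = (110.1 − 0.47·b) / 0.16.
Into row2: 0.22·(110.1 − 0.47·b)/0.16 + 0.27·b = 125.5 → b = 68.80399, a = 486.0133.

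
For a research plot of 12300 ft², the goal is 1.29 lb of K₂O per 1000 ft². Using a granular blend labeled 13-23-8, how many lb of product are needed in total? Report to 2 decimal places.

Product per 1000 ft² = 1.29 / 8% = 16.125 lb.
Total product = 16.125 × 12300 / 1000 = 198.338 lb.

198.34 lb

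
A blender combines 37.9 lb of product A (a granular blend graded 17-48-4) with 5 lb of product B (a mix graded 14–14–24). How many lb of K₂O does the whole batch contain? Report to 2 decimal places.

2.72 lb K₂O

K₂O mass = 4%×37.9 + 24%×5 = 2.716 lb.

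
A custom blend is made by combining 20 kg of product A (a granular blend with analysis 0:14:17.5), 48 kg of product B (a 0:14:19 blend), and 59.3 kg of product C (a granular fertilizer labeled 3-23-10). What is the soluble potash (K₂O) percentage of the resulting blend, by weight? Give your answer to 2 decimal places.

14.57% K₂O

Total mass = 20 + 48 + 59.3 = 127.3 kg.
K₂O mass = 17.5%×20 + 19%×48 + 10%×59.3 = 18.55 kg.
% K₂O = 18.55 / 127.3 = 14.5719%.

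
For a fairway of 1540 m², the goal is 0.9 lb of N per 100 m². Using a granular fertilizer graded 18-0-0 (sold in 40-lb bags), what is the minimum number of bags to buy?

Product per 100 m² = 0.9 / 18% = 5 lb.
Total product = 5 × 1540 / 100 = 77 lb.
Bags = ⌈77 / 40⌉ = 2.

2 bags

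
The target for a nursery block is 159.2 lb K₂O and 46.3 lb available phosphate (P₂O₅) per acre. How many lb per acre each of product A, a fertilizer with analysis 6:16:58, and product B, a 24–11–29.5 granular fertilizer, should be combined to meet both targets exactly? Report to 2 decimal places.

232.14 lb product A, 83.25 lb product B

Per-acre balance (a = product A, b = product B):
K₂O: 0.58·a + 0.295·b = 159.2
P₂O₅: 0.16·a + 0.11·b = 46.3
Eliminate b: (row1) − 0.295/0.11·(row2) → 0.150909·a = 35.0318, so a = 232.139.
Then b = (46.3 − 0.16·232.139) / 0.11 = 83.253.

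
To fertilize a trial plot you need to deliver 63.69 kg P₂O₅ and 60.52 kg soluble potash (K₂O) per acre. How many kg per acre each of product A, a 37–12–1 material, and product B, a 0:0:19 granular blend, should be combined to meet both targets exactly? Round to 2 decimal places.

With a, b = kg per acre of product A and product B:
P₂O₅: 0.12·a + 0·b = 63.69
K₂O: 0.01·a + 0.19·b = 60.52
Eliminate a: (row1) − 0.12/0.01·(row2) → -2.28·b = -662.55, so b = 290.592.
Back-substitute: a = (63.69 − 0·290.592) / 0.12 = 530.75.

530.75 kg product A, 290.59 kg product B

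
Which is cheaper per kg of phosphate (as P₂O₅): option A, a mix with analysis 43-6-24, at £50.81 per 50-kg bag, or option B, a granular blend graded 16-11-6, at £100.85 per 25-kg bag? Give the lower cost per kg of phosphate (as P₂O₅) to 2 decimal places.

option A: P₂O₅ per bag = 50 × 6% = 3 kg; cost = 50.81 / 3 = £16.9367/kg P₂O₅.
option B: P₂O₅ per bag = 25 × 11% = 2.75 kg; cost = 100.85 / 2.75 = £36.6727/kg P₂O₅.
option A is cheaper.

£16.94 per kg P₂O₅ (option A)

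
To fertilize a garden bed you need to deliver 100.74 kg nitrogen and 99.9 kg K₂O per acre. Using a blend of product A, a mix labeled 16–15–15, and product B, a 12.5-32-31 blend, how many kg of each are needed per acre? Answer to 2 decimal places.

Per-acre balance (a = product A, b = product B):
N: 0.16·a + 0.125·b = 100.74
K₂O: 0.15·a + 0.31·b = 99.9
Solving simultaneously: a = 607.517, b = 28.2982.

607.52 kg product A, 28.30 kg product B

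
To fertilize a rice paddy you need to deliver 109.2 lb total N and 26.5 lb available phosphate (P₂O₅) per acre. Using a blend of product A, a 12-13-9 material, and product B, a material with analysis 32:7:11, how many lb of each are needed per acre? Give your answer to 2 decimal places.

25.18 lb product A, 331.81 lb product B

Per-acre balance (a = product A, b = product B):
N: 0.12·a + 0.32·b = 109.2
P₂O₅: 0.13·a + 0.07·b = 26.5
From row1: a = (109.2 − 0.32·b) / 0.12.
Into row2: 0.13·(109.2 − 0.32·b)/0.12 + 0.07·b = 26.5 → b = 331.807, a = 25.1807.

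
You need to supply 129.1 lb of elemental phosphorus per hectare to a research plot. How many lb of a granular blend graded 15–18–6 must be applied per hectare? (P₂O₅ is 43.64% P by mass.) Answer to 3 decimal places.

As P₂O₅: 129.1 / 0.4364 = 295.83 lb per hectare.
Product per hectare = 295.83 / 18% = 1643.4973 lb.

1643.497 lb of product per hectare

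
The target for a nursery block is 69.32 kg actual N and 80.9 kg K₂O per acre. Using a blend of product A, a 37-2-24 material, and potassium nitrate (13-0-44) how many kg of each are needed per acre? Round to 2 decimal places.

With a, b = kg per acre of product A and potassium nitrate:
N: 0.37·a + 0.13·b = 69.32
K₂O: 0.24·a + 0.44·b = 80.9
Solving simultaneously: a = 151.853, b = 101.03495.

151.85 kg product A, 101.03 kg potassium nitrate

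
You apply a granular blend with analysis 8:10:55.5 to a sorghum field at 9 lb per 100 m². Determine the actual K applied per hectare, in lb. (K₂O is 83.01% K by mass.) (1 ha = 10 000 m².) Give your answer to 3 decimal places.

K₂O per 100 m² = 9 × 55.5% = 4.995 lb.
Elemental K = 4.995 × 0.8301 = 4.14635 lb per 100 m².
Convert to per hectare: 4.14635 × 100 = 414.6349 lb.

414.635 lb K per hectare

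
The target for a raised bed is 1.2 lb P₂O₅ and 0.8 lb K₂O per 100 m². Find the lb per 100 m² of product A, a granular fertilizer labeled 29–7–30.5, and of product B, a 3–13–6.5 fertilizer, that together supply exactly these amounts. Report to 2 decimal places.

0.74 lb product A, 8.83 lb product B

Per-100 m² balance (a = product A, b = product B):
P₂O₅: 0.07·a + 0.13·b = 1.2
K₂O: 0.305·a + 0.065·b = 0.8
Eliminate a: (row1) − 0.07/0.305·(row2) → 0.115082·b = 1.01639, so b = 8.83191.
Back-substitute: a = (1.2 − 0.13·8.83191) / 0.07 = 0.740741.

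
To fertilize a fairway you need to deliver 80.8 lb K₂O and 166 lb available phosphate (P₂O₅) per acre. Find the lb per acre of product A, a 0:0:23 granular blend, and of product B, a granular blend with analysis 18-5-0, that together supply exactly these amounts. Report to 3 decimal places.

351.304 lb product A, 3320.000 lb product B

With a, b = lb per acre of product A and product B:
K₂O: 0.23·a + 0·b = 80.8
P₂O₅: 0·a + 0.05·b = 166
Solving simultaneously: a = 351.3043, b = 3320.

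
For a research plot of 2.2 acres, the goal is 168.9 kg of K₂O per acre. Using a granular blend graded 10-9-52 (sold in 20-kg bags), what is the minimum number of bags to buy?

Product per acre = 168.9 / 52% = 324.808 kg.
Total product = 324.808 × 2.2 = 714.577 kg.
Bags = ⌈714.577 / 20⌉ = 36.

36 bags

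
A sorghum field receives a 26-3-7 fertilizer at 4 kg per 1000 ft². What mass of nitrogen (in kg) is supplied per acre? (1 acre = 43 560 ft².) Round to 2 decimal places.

45.30 kg N per acre

nitrogen per 1000 ft² = 4 × 26% = 1.04 kg.
Convert to per acre: 1.04 × 43.56 = 45.3024 kg.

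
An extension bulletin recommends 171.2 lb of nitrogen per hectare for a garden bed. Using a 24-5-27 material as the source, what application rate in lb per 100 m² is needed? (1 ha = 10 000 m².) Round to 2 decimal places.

Product per hectare = 171.2 / 24% = 713.333 lb.
Convert to per 100 m²: 713.333 × 0.01 = 7.13333 lb.

7.13 lb of product per hundred sq m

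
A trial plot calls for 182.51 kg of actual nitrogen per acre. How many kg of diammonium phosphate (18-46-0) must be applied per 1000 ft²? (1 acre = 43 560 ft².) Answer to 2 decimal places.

Product per acre = 182.51 / 18% = 1013.94 kg.
Convert to per 1000 ft²: 1013.94 × 0.0229568 = 23.277 kg.

23.28 kg of product per thousand sq ft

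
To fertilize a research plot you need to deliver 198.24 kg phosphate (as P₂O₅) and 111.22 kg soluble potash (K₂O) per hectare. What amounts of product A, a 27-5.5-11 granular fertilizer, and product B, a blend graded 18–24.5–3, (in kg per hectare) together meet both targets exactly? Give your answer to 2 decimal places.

841.96 kg product A, 620.13 kg product B

With a, b = kg per hectare of product A and product B:
P₂O₅: 0.055·a + 0.245·b = 198.24
K₂O: 0.11·a + 0.03·b = 111.22
Solving simultaneously: a = 841.964, b = 620.1304.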